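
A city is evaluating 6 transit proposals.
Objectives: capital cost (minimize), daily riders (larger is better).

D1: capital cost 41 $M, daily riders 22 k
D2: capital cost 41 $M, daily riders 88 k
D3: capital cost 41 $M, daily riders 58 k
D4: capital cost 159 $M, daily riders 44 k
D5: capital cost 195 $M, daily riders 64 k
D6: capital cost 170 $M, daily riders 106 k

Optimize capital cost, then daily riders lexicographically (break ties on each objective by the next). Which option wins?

First minimize capital cost: best is 41, kept {D1, D2, D3}.
Then maximize daily riders: best is 88, kept {D2}.

D2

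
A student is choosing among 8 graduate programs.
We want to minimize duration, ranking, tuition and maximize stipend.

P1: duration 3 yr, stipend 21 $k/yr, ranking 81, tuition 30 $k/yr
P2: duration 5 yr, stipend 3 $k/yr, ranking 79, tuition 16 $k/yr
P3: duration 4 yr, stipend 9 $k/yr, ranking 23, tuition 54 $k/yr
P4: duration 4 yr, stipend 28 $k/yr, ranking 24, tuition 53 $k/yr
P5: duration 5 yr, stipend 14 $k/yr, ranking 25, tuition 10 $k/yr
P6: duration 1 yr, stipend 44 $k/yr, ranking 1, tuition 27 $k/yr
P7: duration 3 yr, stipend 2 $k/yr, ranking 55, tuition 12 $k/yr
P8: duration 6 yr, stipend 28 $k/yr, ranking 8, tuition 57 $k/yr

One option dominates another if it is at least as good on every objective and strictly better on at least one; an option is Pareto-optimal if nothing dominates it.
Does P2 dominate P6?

P2 vs P6: P2 is worse on duration (5 vs 1), so it does not dominate P6.

No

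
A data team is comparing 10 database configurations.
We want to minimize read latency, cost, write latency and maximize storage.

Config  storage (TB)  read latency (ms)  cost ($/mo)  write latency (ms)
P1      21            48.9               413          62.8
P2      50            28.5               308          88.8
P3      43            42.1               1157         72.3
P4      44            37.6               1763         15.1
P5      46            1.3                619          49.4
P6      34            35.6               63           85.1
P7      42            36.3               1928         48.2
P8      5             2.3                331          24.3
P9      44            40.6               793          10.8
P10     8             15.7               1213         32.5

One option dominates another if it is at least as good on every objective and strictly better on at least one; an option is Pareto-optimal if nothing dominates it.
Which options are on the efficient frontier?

P1: not dominated.
P2: not dominated (best storage).
P3: dominated by P5 (storage 46≥43, read latency 1.3≤42.1, cost 619≤1157, write latency 49.4≤72.3).
P4: not dominated.
P5: not dominated (best read latency).
P6: not dominated (best cost).
P7: not dominated.
P8: not dominated.
P9: not dominated (best write latency).
P10: not dominated.

P1, P2, P4, P5, P6, P7, P8, P9, P10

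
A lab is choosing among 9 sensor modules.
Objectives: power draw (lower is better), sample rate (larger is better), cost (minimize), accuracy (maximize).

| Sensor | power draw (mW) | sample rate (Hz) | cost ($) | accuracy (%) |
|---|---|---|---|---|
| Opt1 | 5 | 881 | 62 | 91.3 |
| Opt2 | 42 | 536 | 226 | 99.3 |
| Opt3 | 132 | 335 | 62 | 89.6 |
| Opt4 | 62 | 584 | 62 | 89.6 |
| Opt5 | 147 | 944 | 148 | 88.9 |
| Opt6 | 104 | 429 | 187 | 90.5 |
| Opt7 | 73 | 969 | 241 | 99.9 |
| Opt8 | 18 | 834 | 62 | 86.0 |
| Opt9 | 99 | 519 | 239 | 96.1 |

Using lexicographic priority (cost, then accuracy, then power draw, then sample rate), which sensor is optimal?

First minimize cost: best is 62, kept {Opt1, Opt3, Opt4, Opt8}.
Then maximize accuracy: best is 91.3, kept {Opt1}.

Opt1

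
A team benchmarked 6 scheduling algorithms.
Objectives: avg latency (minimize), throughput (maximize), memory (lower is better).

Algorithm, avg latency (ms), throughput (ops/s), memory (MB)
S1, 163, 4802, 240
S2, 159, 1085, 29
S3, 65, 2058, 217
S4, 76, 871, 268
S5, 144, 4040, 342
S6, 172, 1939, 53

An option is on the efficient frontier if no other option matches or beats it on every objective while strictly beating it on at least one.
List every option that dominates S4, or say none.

S3

S3: avg latency 65≤76, throughput 2058≥871, memory 217≤268 — dominates S4.
Others (S1, S2, S5, S6) are each worse than S4 on at least one objective.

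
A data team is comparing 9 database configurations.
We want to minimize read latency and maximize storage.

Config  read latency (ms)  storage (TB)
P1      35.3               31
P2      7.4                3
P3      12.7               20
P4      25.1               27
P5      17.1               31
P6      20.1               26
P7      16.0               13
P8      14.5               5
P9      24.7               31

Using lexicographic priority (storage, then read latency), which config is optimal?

First maximize storage: best is 31, kept {P1, P5, P9}.
Then minimize read latency: best is 17.1, kept {P5}.

P5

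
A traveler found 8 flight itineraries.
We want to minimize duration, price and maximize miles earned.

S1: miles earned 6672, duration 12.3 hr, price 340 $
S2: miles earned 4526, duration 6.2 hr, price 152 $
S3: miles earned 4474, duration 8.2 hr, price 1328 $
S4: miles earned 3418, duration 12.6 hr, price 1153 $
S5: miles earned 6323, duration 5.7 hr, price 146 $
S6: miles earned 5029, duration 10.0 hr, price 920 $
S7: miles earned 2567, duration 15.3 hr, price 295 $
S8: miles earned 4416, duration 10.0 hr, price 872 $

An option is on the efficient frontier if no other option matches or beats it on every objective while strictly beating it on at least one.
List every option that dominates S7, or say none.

S2, S5

S2: miles earned 4526≥2567, duration 6.2≤15.3, price 152≤295 — dominates S7.
S5: miles earned 6323≥2567, duration 5.7≤15.3, price 146≤295 — dominates S7.
Others (S1, S3, S4, S6, S8) are each worse than S7 on at least one objective.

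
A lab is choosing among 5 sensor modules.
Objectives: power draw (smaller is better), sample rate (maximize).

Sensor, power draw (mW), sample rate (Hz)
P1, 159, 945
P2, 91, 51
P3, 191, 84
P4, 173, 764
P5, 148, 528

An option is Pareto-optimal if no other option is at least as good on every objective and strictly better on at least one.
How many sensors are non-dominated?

3

P1: not dominated (best sample rate).
P2: not dominated (best power draw).
P3: dominated by P1 (power draw 159≤191, sample rate 945≥84).
P4: dominated by P1 (power draw 159≤173, sample rate 945≥764).
P5: not dominated.
Pareto-optimal: P1, P2, P5 → 3.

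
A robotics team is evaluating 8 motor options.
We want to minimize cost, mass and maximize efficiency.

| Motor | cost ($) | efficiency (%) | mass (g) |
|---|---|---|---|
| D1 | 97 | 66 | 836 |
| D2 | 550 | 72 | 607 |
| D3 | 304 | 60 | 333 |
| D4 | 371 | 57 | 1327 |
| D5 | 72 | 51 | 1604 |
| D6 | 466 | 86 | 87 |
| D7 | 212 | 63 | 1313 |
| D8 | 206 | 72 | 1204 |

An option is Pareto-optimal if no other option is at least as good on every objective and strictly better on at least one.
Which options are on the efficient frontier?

D1: not dominated.
D2: dominated by D6 (cost 466≤550, efficiency 86≥72, mass 87≤607).
D3: not dominated.
D4: dominated by D1 (cost 97≤371, efficiency 66≥57, mass 836≤1327).
D5: not dominated (best cost).
D6: not dominated (best efficiency).
D7: dominated by D1 (cost 97≤212, efficiency 66≥63, mass 836≤1313).
D8: not dominated.

D1, D3, D5, D6, D8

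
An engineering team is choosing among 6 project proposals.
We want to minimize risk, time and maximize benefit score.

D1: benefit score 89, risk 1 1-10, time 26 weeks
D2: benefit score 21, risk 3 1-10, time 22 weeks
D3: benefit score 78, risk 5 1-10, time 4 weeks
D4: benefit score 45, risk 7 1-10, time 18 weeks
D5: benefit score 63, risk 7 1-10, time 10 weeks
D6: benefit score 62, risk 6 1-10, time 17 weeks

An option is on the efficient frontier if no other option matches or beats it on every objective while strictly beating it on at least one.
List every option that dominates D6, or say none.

D3: benefit score 78≥62, risk 5≤6, time 4≤17 — dominates D6.
Others (D1, D2, D4, D5) are each worse than D6 on at least one objective.

D3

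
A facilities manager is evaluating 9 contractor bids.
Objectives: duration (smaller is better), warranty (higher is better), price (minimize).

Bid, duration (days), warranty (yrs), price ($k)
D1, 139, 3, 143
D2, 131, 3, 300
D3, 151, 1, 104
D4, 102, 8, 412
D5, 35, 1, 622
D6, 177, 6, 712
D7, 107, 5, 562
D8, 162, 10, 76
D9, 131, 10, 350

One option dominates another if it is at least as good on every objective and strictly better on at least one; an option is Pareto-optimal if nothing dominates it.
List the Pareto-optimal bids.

D1, D2, D3, D4, D5, D8, D9

D1: not dominated.
D2: not dominated.
D3: not dominated.
D4: not dominated.
D5: not dominated (best duration).
D6: dominated by D4 (duration 102≤177, warranty 8≥6, price 412≤712).
D7: dominated by D4 (duration 102≤107, warranty 8≥5, price 412≤562).
D8: not dominated (best price).
D9: not dominated.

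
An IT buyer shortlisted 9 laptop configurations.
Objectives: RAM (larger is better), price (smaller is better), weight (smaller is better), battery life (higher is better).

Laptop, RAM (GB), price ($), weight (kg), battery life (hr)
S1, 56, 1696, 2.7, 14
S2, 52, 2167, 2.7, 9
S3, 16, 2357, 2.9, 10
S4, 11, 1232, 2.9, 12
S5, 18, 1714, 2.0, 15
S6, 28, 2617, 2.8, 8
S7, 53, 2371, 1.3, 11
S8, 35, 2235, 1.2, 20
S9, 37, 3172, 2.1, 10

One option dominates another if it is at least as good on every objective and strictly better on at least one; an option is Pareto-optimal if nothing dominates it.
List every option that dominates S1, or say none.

none

S2: worse on RAM (52 vs 56).
S3: worse on RAM (16 vs 56).
S4: worse on RAM (11 vs 56).
S5: worse on RAM (18 vs 56).
S6: worse on RAM (28 vs 56).
S7: worse on RAM (53 vs 56).
S8: worse on RAM (35 vs 56).
S9: worse on RAM (37 vs 56).
No option dominates S1.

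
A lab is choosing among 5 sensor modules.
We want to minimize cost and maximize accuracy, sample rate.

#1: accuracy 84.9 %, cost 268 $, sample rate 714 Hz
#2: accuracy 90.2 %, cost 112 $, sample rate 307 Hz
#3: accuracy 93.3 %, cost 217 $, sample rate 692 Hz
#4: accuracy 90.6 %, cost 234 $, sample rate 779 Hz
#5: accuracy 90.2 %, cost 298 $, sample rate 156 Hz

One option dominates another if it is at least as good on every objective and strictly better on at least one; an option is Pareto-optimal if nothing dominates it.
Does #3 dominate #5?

#3 vs #5: accuracy 93.3≥90.2, cost 217≤298, sample rate 692≥156 — #3 is at least as good on every objective with at least one strict improvement.

Yes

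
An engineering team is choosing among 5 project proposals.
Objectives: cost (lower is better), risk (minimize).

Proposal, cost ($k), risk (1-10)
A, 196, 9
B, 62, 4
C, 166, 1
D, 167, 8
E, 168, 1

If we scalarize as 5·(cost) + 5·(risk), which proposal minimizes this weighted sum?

B

A: 5·196 + 5·9 = 1025
B: 5·62 + 5·4 = 330
C: 5·166 + 5·1 = 835
D: 5·167 + 5·8 = 875
E: 5·168 + 5·1 = 845
Lowest: B at 330.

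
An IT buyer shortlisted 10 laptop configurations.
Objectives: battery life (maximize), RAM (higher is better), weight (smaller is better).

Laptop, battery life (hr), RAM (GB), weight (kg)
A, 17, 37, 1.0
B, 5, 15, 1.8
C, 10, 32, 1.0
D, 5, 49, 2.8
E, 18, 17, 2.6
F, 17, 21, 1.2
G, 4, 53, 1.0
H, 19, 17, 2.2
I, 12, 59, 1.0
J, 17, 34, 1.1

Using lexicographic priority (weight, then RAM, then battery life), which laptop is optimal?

I

First minimize weight: best is 1.0, kept {A, C, G, I}.
Then maximize RAM: best is 59, kept {I}.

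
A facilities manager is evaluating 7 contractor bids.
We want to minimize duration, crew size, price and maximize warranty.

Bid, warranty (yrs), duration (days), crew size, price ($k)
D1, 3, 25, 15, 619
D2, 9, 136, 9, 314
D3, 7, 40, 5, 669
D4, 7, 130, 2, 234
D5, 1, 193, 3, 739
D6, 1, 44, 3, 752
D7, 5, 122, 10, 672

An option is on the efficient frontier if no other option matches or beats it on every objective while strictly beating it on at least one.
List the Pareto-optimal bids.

D1: not dominated (best duration).
D2: not dominated (best warranty).
D3: not dominated.
D4: not dominated (best crew size).
D5: dominated by D4 (warranty 7≥1, duration 130≤193, crew size 2≤3, price 234≤739).
D6: not dominated.
D7: dominated by D3 (warranty 7≥5, duration 40≤122, crew size 5≤10, price 669≤672).

D1, D2, D3, D4, D6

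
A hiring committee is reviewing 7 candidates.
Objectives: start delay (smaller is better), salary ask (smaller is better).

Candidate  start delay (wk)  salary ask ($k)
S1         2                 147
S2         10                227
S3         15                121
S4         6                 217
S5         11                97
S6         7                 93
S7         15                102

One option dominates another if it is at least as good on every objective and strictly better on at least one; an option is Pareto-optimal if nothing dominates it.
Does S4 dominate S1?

S4 vs S1: S4 is worse on start delay (6 vs 2), so it does not dominate S1.

No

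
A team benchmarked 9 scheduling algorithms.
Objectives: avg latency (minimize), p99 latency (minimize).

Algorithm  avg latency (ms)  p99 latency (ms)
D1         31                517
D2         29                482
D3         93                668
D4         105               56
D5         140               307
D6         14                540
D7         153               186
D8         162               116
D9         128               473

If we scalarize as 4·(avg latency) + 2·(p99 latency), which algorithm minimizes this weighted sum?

D1: 4·31 + 2·517 = 1158
D2: 4·29 + 2·482 = 1080
D3: 4·93 + 2·668 = 1708
D4: 4·105 + 2·56 = 532
D5: 4·140 + 2·307 = 1174
D6: 4·14 + 2·540 = 1136
D7: 4·153 + 2·186 = 984
D8: 4·162 + 2·116 = 880
D9: 4·128 + 2·473 = 1458
Lowest: D4 at 532.

D4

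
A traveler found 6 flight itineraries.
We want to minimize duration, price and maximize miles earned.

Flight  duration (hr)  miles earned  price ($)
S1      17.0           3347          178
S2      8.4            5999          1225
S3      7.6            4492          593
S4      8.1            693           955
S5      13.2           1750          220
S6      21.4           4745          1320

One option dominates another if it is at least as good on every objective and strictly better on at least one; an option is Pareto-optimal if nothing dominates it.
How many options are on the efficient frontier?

S1: not dominated (best price).
S2: not dominated (best miles earned).
S3: not dominated (best duration).
S4: dominated by S3 (duration 7.6≤8.1, miles earned 4492≥693, price 593≤955).
S5: not dominated.
S6: dominated by S2 (duration 8.4≤21.4, miles earned 5999≥4745, price 1225≤1320).
Pareto-optimal: S1, S2, S3, S5 → 4.

4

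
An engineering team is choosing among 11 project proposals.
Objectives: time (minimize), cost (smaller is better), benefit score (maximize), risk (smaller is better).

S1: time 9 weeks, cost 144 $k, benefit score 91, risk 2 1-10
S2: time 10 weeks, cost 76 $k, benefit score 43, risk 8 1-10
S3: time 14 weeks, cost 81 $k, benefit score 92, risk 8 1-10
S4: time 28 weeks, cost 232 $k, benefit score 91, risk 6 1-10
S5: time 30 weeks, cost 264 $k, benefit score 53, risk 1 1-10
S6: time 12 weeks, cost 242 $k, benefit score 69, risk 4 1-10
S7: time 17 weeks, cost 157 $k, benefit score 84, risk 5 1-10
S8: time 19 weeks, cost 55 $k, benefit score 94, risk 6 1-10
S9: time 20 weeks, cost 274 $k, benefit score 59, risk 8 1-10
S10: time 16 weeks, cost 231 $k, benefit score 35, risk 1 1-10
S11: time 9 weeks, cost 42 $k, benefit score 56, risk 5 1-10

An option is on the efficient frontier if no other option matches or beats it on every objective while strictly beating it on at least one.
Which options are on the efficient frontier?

S1: not dominated.
S2: dominated by S11 (time 9≤10, cost 42≤76, benefit score 56≥43, risk 5≤8).
S3: not dominated.
S4: dominated by S1 (time 9≤28, cost 144≤232, benefit score 91≥91, risk 2≤6).
S5: not dominated.
S6: dominated by S1 (time 9≤12, cost 144≤242, benefit score 91≥69, risk 2≤4).
S7: dominated by S1 (time 9≤17, cost 144≤157, benefit score 91≥84, risk 2≤5).
S8: not dominated (best benefit score).
S9: dominated by S1 (time 9≤20, cost 144≤274, benefit score 91≥59, risk 2≤8).
S10: not dominated.
S11: not dominated (best cost).

S1, S3, S5, S8, S10, S11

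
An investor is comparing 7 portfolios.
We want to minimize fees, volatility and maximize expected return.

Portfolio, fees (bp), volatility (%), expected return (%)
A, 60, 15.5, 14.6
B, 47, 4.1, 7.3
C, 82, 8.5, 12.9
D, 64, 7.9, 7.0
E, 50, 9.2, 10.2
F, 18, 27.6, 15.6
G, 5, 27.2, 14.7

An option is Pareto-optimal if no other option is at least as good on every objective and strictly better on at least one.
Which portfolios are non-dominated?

A, B, C, E, F, G

A: not dominated.
B: not dominated (best volatility).
C: not dominated.
D: dominated by B (fees 47≤64, volatility 4.1≤7.9, expected return 7.3≥7.0).
E: not dominated.
F: not dominated (best expected return).
G: not dominated (best fees).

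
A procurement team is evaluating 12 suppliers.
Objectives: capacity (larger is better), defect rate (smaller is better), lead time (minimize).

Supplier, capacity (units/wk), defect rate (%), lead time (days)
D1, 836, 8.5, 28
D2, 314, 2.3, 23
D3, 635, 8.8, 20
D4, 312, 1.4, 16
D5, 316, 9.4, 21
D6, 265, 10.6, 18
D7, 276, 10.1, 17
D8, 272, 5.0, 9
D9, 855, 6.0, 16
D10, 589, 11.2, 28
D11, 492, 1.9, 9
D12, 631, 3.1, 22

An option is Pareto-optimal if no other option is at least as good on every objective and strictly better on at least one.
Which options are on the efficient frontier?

D1: dominated by D9 (capacity 855≥836, defect rate 6.0≤8.5, lead time 16≤28).
D2: dominated by D11 (capacity 492≥314, defect rate 1.9≤2.3, lead time 9≤23).
D3: dominated by D9 (capacity 855≥635, defect rate 6.0≤8.8, lead time 16≤20).
D4: not dominated (best defect rate).
D5: dominated by D3 (capacity 635≥316, defect rate 8.8≤9.4, lead time 20≤21).
D6: dominated by D4 (capacity 312≥265, defect rate 1.4≤10.6, lead time 16≤18).
D7: dominated by D4 (capacity 312≥276, defect rate 1.4≤10.1, lead time 16≤17).
D8: dominated by D11 (capacity 492≥272, defect rate 1.9≤5.0, lead time 9≤9).
D9: not dominated (best capacity).
D10: dominated by D1 (capacity 836≥589, defect rate 8.5≤11.2, lead time 28≤28).
D11: not dominated.
D12: not dominated.

D4, D9, D11, D12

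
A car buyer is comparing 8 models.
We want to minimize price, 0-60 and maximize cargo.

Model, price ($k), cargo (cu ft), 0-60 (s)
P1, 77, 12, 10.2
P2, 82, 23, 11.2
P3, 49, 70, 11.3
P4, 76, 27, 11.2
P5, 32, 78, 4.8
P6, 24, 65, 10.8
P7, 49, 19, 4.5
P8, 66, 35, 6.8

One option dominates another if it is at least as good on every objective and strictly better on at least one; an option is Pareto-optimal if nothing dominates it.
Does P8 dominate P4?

P8 vs P4: price 66≤76, cargo 35≥27, 0-60 6.8≤11.2 — P8 is at least as good on every objective with at least one strict improvement.

Yes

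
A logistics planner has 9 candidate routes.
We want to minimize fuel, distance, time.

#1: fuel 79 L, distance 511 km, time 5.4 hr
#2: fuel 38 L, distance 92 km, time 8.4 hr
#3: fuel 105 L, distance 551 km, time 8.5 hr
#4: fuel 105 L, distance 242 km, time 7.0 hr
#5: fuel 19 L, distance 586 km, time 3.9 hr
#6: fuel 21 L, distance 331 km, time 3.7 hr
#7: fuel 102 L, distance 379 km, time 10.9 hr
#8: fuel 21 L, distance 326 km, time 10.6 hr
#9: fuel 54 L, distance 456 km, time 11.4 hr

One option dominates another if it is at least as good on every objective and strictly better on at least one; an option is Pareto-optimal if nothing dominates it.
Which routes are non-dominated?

#2, #4, #5, #6, #8

#1: dominated by #6 (fuel 21≤79, distance 331≤511, time 3.7≤5.4).
#2: not dominated (best distance).
#3: dominated by #1 (fuel 79≤105, distance 511≤551, time 5.4≤8.5).
#4: not dominated.
#5: not dominated (best fuel).
#6: not dominated (best time).
#7: dominated by #2 (fuel 38≤102, distance 92≤379, time 8.4≤10.9).
#8: not dominated.
#9: dominated by #2 (fuel 38≤54, distance 92≤456, time 8.4≤11.4).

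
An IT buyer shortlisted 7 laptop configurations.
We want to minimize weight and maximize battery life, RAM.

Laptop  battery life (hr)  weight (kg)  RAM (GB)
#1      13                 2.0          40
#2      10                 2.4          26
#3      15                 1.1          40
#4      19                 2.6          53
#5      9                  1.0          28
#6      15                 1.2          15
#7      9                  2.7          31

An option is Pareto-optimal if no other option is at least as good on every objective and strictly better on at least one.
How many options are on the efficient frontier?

3

#1: dominated by #3 (battery life 15≥13, weight 1.1≤2.0, RAM 40≥40).
#2: dominated by #1 (battery life 13≥10, weight 2.0≤2.4, RAM 40≥26).
#3: not dominated.
#4: not dominated (best battery life).
#5: not dominated (best weight).
#6: dominated by #3 (battery life 15≥15, weight 1.1≤1.2, RAM 40≥15).
#7: dominated by #1 (battery life 13≥9, weight 2.0≤2.7, RAM 40≥31).
Pareto-optimal: #3, #4, #5 → 3.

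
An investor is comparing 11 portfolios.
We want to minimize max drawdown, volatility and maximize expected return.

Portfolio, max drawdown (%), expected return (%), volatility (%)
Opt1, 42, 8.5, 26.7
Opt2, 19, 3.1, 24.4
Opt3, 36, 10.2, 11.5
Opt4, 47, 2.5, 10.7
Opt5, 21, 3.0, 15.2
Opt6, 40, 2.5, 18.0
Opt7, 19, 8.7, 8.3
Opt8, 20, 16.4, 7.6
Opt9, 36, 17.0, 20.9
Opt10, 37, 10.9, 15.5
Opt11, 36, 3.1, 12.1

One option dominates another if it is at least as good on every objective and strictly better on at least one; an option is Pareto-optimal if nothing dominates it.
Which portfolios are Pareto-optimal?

Opt1: dominated by Opt3 (max drawdown 36≤42, expected return 10.2≥8.5, volatility 11.5≤26.7).
Opt2: dominated by Opt7 (max drawdown 19≤19, expected return 8.7≥3.1, volatility 8.3≤24.4).
Opt3: dominated by Opt8 (max drawdown 20≤36, expected return 16.4≥10.2, volatility 7.6≤11.5).
Opt4: dominated by Opt7 (max drawdown 19≤47, expected return 8.7≥2.5, volatility 8.3≤10.7).
Opt5: dominated by Opt7 (max drawdown 19≤21, expected return 8.7≥3.0, volatility 8.3≤15.2).
Opt6: dominated by Opt3 (max drawdown 36≤40, expected return 10.2≥2.5, volatility 11.5≤18.0).
Opt7: not dominated.
Opt8: not dominated (best volatility).
Opt9: not dominated (best expected return).
Opt10: dominated by Opt8 (max drawdown 20≤37, expected return 16.4≥10.9, volatility 7.6≤15.5).
Opt11: dominated by Opt3 (max drawdown 36≤36, expected return 10.2≥3.1, volatility 11.5≤12.1).

Opt7, Opt8, Opt9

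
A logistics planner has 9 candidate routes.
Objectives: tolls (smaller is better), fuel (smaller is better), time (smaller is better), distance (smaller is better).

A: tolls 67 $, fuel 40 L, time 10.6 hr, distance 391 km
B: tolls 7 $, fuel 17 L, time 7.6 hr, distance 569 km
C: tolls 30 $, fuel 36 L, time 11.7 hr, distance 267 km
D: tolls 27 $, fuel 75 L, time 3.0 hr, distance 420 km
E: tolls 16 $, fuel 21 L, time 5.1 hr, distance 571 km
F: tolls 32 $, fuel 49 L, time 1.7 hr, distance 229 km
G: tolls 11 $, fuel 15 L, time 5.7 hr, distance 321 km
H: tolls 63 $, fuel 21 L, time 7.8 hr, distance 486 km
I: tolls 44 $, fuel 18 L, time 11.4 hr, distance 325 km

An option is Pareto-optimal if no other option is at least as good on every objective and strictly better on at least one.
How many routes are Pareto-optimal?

6

A: dominated by G (tolls 11≤67, fuel 15≤40, time 5.7≤10.6, distance 321≤391).
B: not dominated (best tolls).
C: not dominated.
D: not dominated.
E: not dominated.
F: not dominated (best time).
G: not dominated (best fuel).
H: dominated by G (tolls 11≤63, fuel 15≤21, time 5.7≤7.8, distance 321≤486).
I: dominated by G (tolls 11≤44, fuel 15≤18, time 5.7≤11.4, distance 321≤325).
Pareto-optimal: B, C, D, E, F, G → 6.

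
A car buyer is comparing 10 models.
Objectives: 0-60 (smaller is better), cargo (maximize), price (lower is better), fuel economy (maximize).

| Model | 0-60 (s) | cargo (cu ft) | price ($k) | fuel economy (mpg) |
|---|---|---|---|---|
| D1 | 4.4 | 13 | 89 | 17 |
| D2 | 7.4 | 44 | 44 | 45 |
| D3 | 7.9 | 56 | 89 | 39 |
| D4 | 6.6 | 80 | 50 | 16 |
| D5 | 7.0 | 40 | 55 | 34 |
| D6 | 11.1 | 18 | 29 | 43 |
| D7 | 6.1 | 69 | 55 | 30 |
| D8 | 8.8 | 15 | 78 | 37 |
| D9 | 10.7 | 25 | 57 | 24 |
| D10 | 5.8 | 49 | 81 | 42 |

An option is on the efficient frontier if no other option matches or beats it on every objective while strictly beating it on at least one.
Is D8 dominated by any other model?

Yes

D2 vs D8: 0-60 7.4≤8.8, cargo 44≥15, price 44≤78, fuel economy 45≥37 — D2 is at least as good on every objective and strictly better on at least one, so D2 dominates D8.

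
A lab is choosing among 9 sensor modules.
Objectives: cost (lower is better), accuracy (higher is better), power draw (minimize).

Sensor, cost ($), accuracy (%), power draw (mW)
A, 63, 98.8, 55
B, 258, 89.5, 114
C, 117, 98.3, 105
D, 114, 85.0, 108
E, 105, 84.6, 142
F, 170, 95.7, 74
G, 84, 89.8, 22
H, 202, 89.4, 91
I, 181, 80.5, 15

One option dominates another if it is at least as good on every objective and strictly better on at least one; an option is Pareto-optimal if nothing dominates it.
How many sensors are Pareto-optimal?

3

A: not dominated (best cost).
B: dominated by A (cost 63≤258, accuracy 98.8≥89.5, power draw 55≤114).
C: dominated by A (cost 63≤117, accuracy 98.8≥98.3, power draw 55≤105).
D: dominated by A (cost 63≤114, accuracy 98.8≥85.0, power draw 55≤108).
E: dominated by A (cost 63≤105, accuracy 98.8≥84.6, power draw 55≤142).
F: dominated by A (cost 63≤170, accuracy 98.8≥95.7, power draw 55≤74).
G: not dominated.
H: dominated by A (cost 63≤202, accuracy 98.8≥89.4, power draw 55≤91).
I: not dominated (best power draw).
Pareto-optimal: A, G, I → 3.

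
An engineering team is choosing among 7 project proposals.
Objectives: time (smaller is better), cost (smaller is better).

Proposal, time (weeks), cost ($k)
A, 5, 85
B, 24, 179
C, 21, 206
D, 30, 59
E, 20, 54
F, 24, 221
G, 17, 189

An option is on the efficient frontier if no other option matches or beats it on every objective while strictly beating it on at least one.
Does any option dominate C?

A vs C: time 5≤21, cost 85≤206 — A is at least as good on every objective and strictly better on at least one, so A dominates C.

Yes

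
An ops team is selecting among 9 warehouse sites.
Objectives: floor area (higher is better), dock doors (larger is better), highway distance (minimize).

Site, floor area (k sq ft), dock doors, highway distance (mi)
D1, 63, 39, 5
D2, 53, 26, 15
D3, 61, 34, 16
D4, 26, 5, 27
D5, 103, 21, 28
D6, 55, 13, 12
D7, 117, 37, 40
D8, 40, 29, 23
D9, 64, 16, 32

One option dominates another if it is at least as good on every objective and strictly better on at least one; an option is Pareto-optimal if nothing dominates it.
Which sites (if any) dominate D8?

D1, D3

D1: floor area 63≥40, dock doors 39≥29, highway distance 5≤23 — dominates D8.
D3: floor area 61≥40, dock doors 34≥29, highway distance 16≤23 — dominates D8.
Others (D2, D4, D5, D6, D7, D9) are each worse than D8 on at least one objective.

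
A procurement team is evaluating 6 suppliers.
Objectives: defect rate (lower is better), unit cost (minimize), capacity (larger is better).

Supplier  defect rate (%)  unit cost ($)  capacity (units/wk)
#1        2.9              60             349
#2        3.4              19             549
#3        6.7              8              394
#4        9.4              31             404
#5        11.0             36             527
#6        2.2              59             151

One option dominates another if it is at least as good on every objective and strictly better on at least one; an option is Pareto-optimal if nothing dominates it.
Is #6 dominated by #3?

No

#3 vs #6: #3 is worse on defect rate (6.7 vs 2.2), so it does not dominate #6.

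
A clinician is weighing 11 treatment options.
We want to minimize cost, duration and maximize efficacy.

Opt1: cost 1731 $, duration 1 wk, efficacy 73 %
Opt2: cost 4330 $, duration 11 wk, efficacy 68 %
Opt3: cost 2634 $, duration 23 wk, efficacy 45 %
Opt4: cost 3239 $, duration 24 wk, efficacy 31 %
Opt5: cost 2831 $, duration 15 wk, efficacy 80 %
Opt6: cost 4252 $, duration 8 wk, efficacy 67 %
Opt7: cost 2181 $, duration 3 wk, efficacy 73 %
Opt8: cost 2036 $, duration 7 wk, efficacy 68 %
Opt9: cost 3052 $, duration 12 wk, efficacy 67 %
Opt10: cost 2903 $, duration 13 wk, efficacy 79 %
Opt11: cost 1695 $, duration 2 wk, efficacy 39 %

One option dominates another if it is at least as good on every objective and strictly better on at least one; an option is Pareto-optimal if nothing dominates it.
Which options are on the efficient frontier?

Opt1: not dominated (best duration).
Opt2: dominated by Opt1 (cost 1731≤4330, duration 1≤11, efficacy 73≥68).
Opt3: dominated by Opt1 (cost 1731≤2634, duration 1≤23, efficacy 73≥45).
Opt4: dominated by Opt1 (cost 1731≤3239, duration 1≤24, efficacy 73≥31).
Opt5: not dominated (best efficacy).
Opt6: dominated by Opt1 (cost 1731≤4252, duration 1≤8, efficacy 73≥67).
Opt7: dominated by Opt1 (cost 1731≤2181, duration 1≤3, efficacy 73≥73).
Opt8: dominated by Opt1 (cost 1731≤2036, duration 1≤7, efficacy 73≥68).
Opt9: dominated by Opt1 (cost 1731≤3052, duration 1≤12, efficacy 73≥67).
Opt10: not dominated.
Opt11: not dominated (best cost).

Opt1, Opt5, Opt10, Opt11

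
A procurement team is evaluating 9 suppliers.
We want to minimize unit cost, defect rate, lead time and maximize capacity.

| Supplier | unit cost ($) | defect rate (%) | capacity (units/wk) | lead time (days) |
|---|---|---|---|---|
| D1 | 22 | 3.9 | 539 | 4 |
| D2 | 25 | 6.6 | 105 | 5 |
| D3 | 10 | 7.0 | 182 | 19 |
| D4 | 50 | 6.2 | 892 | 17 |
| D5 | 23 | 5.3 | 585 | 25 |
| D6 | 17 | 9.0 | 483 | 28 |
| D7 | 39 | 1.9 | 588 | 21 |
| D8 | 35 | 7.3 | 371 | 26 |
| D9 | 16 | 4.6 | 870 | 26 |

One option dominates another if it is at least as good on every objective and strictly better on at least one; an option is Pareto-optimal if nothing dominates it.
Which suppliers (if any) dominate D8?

D1: unit cost 22≤35, defect rate 3.9≤7.3, capacity 539≥371, lead time 4≤26 — dominates D8.
D5: unit cost 23≤35, defect rate 5.3≤7.3, capacity 585≥371, lead time 25≤26 — dominates D8.
D9: unit cost 16≤35, defect rate 4.6≤7.3, capacity 870≥371, lead time 26≤26 — dominates D8.
Others (D2, D3, D4, D6, D7) are each worse than D8 on at least one objective.

D1, D5, D9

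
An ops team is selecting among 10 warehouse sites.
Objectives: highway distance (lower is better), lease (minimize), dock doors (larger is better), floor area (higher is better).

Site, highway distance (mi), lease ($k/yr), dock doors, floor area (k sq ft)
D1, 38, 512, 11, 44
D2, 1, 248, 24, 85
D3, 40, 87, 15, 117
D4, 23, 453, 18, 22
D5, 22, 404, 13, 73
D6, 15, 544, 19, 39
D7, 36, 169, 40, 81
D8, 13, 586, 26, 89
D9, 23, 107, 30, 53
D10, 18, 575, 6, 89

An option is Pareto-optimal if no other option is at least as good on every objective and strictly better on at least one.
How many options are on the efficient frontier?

6

D1: dominated by D2 (highway distance 1≤38, lease 248≤512, dock doors 24≥11, floor area 85≥44).
D2: not dominated (best highway distance).
D3: not dominated (best lease).
D4: dominated by D2 (highway distance 1≤23, lease 248≤453, dock doors 24≥18, floor area 85≥22).
D5: dominated by D2 (highway distance 1≤22, lease 248≤404, dock doors 24≥13, floor area 85≥73).
D6: dominated by D2 (highway distance 1≤15, lease 248≤544, dock doors 24≥19, floor area 85≥39).
D7: not dominated (best dock doors).
D8: not dominated.
D9: not dominated.
D10: not dominated.
Pareto-optimal: D2, D3, D7, D8, D9, D10 → 6.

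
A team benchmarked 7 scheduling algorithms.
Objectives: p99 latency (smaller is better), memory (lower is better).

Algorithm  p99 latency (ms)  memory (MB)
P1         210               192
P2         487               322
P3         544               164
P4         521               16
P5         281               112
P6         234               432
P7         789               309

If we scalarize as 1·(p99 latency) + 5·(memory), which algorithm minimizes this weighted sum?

P4

P1: 1·210 + 5·192 = 1170
P2: 1·487 + 5·322 = 2097
P3: 1·544 + 5·164 = 1364
P4: 1·521 + 5·16 = 601
P5: 1·281 + 5·112 = 841
P6: 1·234 + 5·432 = 2394
P7: 1·789 + 5·309 = 2334
Lowest: P4 at 601.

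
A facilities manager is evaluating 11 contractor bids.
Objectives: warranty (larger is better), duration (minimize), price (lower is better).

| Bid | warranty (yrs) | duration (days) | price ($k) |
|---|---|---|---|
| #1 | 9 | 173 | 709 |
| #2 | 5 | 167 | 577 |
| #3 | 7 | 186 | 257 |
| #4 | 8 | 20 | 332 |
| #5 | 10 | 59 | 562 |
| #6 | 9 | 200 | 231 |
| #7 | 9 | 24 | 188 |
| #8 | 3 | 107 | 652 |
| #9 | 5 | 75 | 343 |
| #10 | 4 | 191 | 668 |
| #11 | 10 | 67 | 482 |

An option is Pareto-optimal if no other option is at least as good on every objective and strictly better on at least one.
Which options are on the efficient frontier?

#1: dominated by #5 (warranty 10≥9, duration 59≤173, price 562≤709).
#2: dominated by #4 (warranty 8≥5, duration 20≤167, price 332≤577).
#3: dominated by #7 (warranty 9≥7, duration 24≤186, price 188≤257).
#4: not dominated (best duration).
#5: not dominated.
#6: dominated by #7 (warranty 9≥9, duration 24≤200, price 188≤231).
#7: not dominated (best price).
#8: dominated by #4 (warranty 8≥3, duration 20≤107, price 332≤652).
#9: dominated by #4 (warranty 8≥5, duration 20≤75, price 332≤343).
#10: dominated by #2 (warranty 5≥4, duration 167≤191, price 577≤668).
#11: not dominated.

#4, #5, #7, #11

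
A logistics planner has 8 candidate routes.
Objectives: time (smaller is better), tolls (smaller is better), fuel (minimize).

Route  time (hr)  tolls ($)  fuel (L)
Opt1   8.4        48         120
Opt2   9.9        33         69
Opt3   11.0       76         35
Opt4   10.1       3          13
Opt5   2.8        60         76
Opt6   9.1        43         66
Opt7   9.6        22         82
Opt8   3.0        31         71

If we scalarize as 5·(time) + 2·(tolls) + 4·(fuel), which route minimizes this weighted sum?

Opt1: 5·8.4 + 2·48 + 4·120 = 618.0
Opt2: 5·9.9 + 2·33 + 4·69 = 391.5
Opt3: 5·11.0 + 2·76 + 4·35 = 347.0
Opt4: 5·10.1 + 2·3 + 4·13 = 108.5
Opt5: 5·2.8 + 2·60 + 4·76 = 438.0
Opt6: 5·9.1 + 2·43 + 4·66 = 395.5
Opt7: 5·9.6 + 2·22 + 4·82 = 420.0
Opt8: 5·3.0 + 2·31 + 4·71 = 361.0
Lowest: Opt4 at 108.5.

Opt4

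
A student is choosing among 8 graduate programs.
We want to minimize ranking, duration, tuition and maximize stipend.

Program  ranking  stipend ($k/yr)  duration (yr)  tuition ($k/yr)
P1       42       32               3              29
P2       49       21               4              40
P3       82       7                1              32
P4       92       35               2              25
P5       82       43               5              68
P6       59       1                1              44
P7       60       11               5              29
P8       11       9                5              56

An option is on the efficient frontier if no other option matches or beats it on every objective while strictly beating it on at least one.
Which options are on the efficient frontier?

P1: not dominated.
P2: dominated by P1 (ranking 42≤49, stipend 32≥21, duration 3≤4, tuition 29≤40).
P3: not dominated.
P4: not dominated (best tuition).
P5: not dominated (best stipend).
P6: not dominated.
P7: dominated by P1 (ranking 42≤60, stipend 32≥11, duration 3≤5, tuition 29≤29).
P8: not dominated (best ranking).

P1, P3, P4, P5, P6, P8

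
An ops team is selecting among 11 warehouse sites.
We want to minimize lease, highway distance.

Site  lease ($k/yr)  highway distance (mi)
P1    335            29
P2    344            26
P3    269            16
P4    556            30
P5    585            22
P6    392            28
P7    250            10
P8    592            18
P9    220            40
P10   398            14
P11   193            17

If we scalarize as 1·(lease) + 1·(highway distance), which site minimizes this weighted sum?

P11

P1: 1·335 + 1·29 = 364
P2: 1·344 + 1·26 = 370
P3: 1·269 + 1·16 = 285
P4: 1·556 + 1·30 = 586
P5: 1·585 + 1·22 = 607
P6: 1·392 + 1·28 = 420
P7: 1·250 + 1·10 = 260
P8: 1·592 + 1·18 = 610
P9: 1·220 + 1·40 = 260
P10: 1·398 + 1·14 = 412
P11: 1·193 + 1·17 = 210
Lowest: P11 at 210.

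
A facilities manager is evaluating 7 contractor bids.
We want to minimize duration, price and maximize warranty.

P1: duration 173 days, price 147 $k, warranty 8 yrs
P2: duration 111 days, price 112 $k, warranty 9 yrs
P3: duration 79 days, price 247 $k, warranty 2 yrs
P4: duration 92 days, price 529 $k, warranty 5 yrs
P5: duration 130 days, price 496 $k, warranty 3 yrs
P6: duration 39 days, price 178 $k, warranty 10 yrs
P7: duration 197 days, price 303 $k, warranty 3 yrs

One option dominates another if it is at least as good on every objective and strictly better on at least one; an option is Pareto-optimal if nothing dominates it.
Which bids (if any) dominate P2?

P1: worse on duration (173 vs 111).
P3: worse on price (247 vs 112).
P4: worse on price (529 vs 112).
P5: worse on duration (130 vs 111).
P6: worse on price (178 vs 112).
P7: worse on duration (197 vs 111).
No option dominates P2.

none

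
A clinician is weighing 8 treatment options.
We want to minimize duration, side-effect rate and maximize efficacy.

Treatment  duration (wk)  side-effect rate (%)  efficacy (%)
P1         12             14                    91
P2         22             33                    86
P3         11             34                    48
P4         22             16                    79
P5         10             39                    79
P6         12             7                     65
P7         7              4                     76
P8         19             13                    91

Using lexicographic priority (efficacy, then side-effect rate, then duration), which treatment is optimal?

First maximize efficacy: best is 91, kept {P1, P8}.
Then minimize side-effect rate: best is 13, kept {P8}.

P8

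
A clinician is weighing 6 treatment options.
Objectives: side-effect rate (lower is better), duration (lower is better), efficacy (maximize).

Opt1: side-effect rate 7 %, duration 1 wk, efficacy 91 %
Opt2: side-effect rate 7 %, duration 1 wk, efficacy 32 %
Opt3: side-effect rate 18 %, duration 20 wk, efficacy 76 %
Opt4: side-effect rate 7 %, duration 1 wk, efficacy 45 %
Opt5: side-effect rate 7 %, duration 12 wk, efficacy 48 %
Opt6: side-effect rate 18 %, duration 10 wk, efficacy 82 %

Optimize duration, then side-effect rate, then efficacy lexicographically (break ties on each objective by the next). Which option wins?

Opt1

First minimize duration: best is 1, kept {Opt1, Opt2, Opt4}.
Then minimize side-effect rate: best is 7, kept {Opt1, Opt2, Opt4}.
Then maximize efficacy: best is 91, kept {Opt1}.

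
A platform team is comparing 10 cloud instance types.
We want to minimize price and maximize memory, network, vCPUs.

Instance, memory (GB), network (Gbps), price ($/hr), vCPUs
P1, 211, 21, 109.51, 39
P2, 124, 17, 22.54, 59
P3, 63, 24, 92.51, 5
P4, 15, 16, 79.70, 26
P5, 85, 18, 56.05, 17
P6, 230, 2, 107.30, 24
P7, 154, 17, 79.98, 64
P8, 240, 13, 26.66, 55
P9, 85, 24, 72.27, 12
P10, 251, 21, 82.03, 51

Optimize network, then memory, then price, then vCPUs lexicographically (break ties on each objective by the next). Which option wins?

P9

First maximize network: best is 24, kept {P3, P9}.
Then maximize memory: best is 85, kept {P9}.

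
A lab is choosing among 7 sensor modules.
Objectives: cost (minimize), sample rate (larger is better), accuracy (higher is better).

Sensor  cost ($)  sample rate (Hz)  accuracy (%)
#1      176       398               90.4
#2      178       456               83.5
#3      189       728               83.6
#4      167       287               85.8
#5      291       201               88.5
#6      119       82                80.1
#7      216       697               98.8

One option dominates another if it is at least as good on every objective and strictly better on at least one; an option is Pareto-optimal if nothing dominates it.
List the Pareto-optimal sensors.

#1: not dominated.
#2: not dominated.
#3: not dominated (best sample rate).
#4: not dominated.
#5: dominated by #1 (cost 176≤291, sample rate 398≥201, accuracy 90.4≥88.5).
#6: not dominated (best cost).
#7: not dominated (best accuracy).

#1, #2, #3, #4, #6, #7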